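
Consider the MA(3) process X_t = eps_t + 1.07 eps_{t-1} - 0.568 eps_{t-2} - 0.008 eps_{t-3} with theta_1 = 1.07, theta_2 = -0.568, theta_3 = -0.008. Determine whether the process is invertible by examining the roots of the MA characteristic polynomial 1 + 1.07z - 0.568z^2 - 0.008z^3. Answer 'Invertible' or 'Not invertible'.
\text{Not invertible}

The MA(q) characteristic polynomial is P(z) = 1 + 1.07z - 0.568z^2 - 0.008z^3.
Invertibility requires all roots to lie outside the unit circle, i.e. |z| > 1 for every root.
Degree 3: look for a simple real root z0 first, then factor out (1 - z/z0) and solve the remaining quadratic.
Testing z0 = 2.5: P(2.5) = 1 + (1.07)(2.5) + (-0.568)(2.5)^2 + (-0.008)(2.5)^3
  = 1 + (2.675) + (-3.55) + (-0.125) = 0.  So z_0 = 2.5 is a root, |z_0| = 2.5.
Divide out the factor (1 - 0.4 z) = (1 - z/z0) (since 1/z0 = 0.4):
  P(z) = (1 - 0.4 z)(1 + (1.47) z + (0.02) z^2)
  [check: z-coef 1.47 - (0.4) = 1.07; z^2-coef 0.02 - (0.4)(1.47) = -0.568; z^3-coef -(0.4)(0.02) = -0.008.]
Remaining roots from the quadratic factor 1 + (1.47) z + (0.02) z^2:
  Set 1 + (1.47) z + (0.02) z^2 = 0, i.e. a z^2 + b z + c = 0 with a = 0.02, b = 1.47, c = 1.
  Discriminant D = b^2 - 4ac = (1.47)^2 - 4*(0.02)*1 = 2.1609 - (0.08) = 2.0809.
  D >= 0, so the roots are real: z = (-b +/- sqrt(D)) / (2a) = (-1.47 +/- 1.442532) / (0.04).
    z_1 = (-1.47 + 1.442532) / (0.04) = -0.6867,   |z_1| = 0.6867.
    z_2 = (-1.47 - 1.442532) / (0.04) = -72.8133,   |z_2| = 72.8133.
Moduli of all roots: 2.5000, 0.6867, 72.8133.
All moduli strictly greater than 1? No.
Verdict: Not invertible.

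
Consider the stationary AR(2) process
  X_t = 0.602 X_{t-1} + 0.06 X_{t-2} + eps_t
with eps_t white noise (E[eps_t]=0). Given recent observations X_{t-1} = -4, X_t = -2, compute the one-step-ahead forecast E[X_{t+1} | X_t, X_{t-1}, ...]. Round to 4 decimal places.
E[X_{t+1} \mid \mathcal F_t] = -1.4440

For an AR(p) model X_t = c + sum_i phi_i X_{t-i} + eps_t, the
one-step-ahead conditional mean is
  E[X_{t+1} | X_t, ...] = c + sum_i phi_i X_{t+1-i}.
Substitute known values:
  E[X_{t+1} | ...] = (0.602) * (-2) + (0.06) * (-4)
                   = -1.4440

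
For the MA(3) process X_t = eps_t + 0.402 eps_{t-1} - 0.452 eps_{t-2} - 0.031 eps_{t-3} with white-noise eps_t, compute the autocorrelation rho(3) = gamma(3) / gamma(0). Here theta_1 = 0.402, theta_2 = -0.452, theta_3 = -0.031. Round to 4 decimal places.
\rho(3) = -0.0227

For an MA(q) process with theta_0 = 1, the autocovariance is
  gamma(k) = sigma^2 * sum_{i=0..q-k} theta_i * theta_{i+k},
and rho(k) = gamma(k) / gamma(0). Sigma^2 cancels.
  numerator   = (1)*(-0.031) = -0.031.
  denominator = (1)^2 + (0.402)^2 + (-0.452)^2 + (-0.031)^2 = 1.366869.
  rho(3) = -0.031 / 1.366869 = -0.0227.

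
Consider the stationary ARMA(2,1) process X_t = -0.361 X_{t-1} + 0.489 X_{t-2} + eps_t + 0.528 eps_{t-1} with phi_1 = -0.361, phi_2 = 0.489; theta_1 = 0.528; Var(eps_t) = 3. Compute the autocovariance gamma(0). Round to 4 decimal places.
\gamma(0) = 4.1935

Multiply the model equation by X_{t-k} and take expectations. With theta_0 = psi_0 = 1 and psi_j the MA(infinity) weights, this gives
  gamma(k) - sum_i phi_i gamma(k-i) = c_k,
  c_k = sigma^2 * sum_{j=k..q} theta_j psi_{j-k}   (c_k = 0 for k > q),
using gamma(-m) = gamma(m).
psi-weights needed (psi_j = theta_j + sum_i phi_i psi_{j-i}):
  psi_1 = theta_1 + phi_1 = 0.528 + (-0.361) = 0.167
Right-hand sides:
  c_0 = sigma^2 (1 + theta_1 psi_1) = 3 * (1 + (0.528)(0.167)) = 3 * 1.088176 = 3.264528
  c_1 = sigma^2 theta_1 = 3 * (0.528) = 1.584
  c_2 = 0
Equations for k = 0, 1, 2 (AR order 2, c_2 = 0):
  (E0) gamma(0) = phi_1 gamma(1) + phi_2 gamma(2) + c_0
  (E1) gamma(1) = phi_1 gamma(0) + phi_2 gamma(1) + c_1
  (E2) gamma(2) = phi_1 gamma(1) + phi_2 gamma(0)
From (E1): gamma(1) = A gamma(0) + B with
  A = phi_1 / (1 - phi_2) = -0.361 / 0.511 = -0.706458,   B = c_1 / (1 - phi_2) = 1.584 / 0.511 = 3.099804.
Insert (E2) into (E0): gamma(0) (1 - phi_2^2) = phi_1 (1 + phi_2) gamma(1) + c_0.
  phi_1 (1 + phi_2) = (-0.361)(1.489) = -0.537529,   1 - phi_2^2 = 0.760879.
Replace gamma(1) by A gamma(0) + B and collect gamma(0):
  gamma(0) [0.760879 - (-0.537529)(-0.706458)] = (-0.537529)(3.099804) + 3.264528
  gamma(0) * 0.381137 = 1.598293
  gamma(0) = 1.598293 / 0.381137 = 4.193483.
Therefore gamma(0) = 4.1935 (to 4 decimal places).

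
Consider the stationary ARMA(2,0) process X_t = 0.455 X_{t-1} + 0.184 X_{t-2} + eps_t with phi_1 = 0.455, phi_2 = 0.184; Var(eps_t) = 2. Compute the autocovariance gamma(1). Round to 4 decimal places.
\gamma(1) = 1.6751

Multiply the model equation by X_{t-k} and take expectations. With theta_0 = psi_0 = 1 and psi_j the MA(infinity) weights, this gives
  gamma(k) - sum_i phi_i gamma(k-i) = c_k,
  c_k = sigma^2 * sum_{j=k..q} theta_j psi_{j-k}   (c_k = 0 for k > q),
using gamma(-m) = gamma(m).
Pure AR (q = 0): c_0 = sigma^2 = 2, c_k = 0 for k >= 1.
Equations for k = 0, 1, 2 (AR order 2, c_2 = 0):
  (E0) gamma(0) = phi_1 gamma(1) + phi_2 gamma(2) + c_0
  (E1) gamma(1) = phi_1 gamma(0) + phi_2 gamma(1) + c_1
  (E2) gamma(2) = phi_1 gamma(1) + phi_2 gamma(0)
From (E1): gamma(1) = A gamma(0) + B with
  A = phi_1 / (1 - phi_2) = 0.455 / 0.816 = 0.557598,   B = c_1 / (1 - phi_2) = 0 / 0.816 = 0.
Insert (E2) into (E0): gamma(0) (1 - phi_2^2) = phi_1 (1 + phi_2) gamma(1) + c_0.
  phi_1 (1 + phi_2) = (0.455)(1.184) = 0.53872,   1 - phi_2^2 = 0.966144.
Replace gamma(1) by A gamma(0) + B and collect gamma(0):
  gamma(0) [0.966144 - (0.53872)(0.557598)] = c_0 = 2
  gamma(0) * 0.665755 = 2
  gamma(0) = 2 / 0.665755 = 3.004109.
  gamma(1) = A gamma(0) = (0.557598)(3.004109) = 1.675085.
Therefore gamma(1) = 1.6751 (to 4 decimal places).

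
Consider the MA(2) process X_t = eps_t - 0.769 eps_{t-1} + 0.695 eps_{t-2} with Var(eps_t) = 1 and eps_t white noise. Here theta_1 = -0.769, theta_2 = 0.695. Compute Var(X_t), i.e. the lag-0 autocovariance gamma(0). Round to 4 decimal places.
\gamma(0) = 2.0744

For an MA(q) process X_t = eps_t + sum_i theta_i eps_{t-i} with
Var(eps_t) = sigma^2, the variance is
  gamma(0) = sigma^2 * (1 + sum_i theta_i^2).
  sum_i theta_i^2 = (-0.769)^2 + (0.695)^2 = 0.591361 + 0.483025 = 1.074386.
  gamma(0) = 1 * (1 + 1.074386) = 1 * 2.074386 = 2.074386, which rounds to 2.0744.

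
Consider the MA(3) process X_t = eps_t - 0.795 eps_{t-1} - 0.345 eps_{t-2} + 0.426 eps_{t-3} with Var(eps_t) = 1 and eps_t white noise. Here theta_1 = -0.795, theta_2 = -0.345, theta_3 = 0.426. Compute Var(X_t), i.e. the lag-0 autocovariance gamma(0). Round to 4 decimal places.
\gamma(0) = 1.9325

For an MA(q) process X_t = eps_t + sum_i theta_i eps_{t-i} with
Var(eps_t) = sigma^2, the variance is
  gamma(0) = sigma^2 * (1 + sum_i theta_i^2).
  sum_i theta_i^2 = (-0.795)^2 + (-0.345)^2 + (0.426)^2 = 0.632025 + 0.119025 + 0.181476 = 0.932526.
  gamma(0) = 1 * (1 + 0.932526) = 1 * 1.932526 = 1.932526, which rounds to 1.9325.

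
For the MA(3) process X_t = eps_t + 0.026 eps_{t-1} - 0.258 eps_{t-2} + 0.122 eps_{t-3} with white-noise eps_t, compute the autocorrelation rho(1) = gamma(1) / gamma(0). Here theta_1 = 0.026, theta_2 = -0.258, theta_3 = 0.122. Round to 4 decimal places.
\rho(1) = -0.0113

For an MA(q) process with theta_0 = 1, the autocovariance is
  gamma(k) = sigma^2 * sum_{i=0..q-k} theta_i * theta_{i+k},
and rho(k) = gamma(k) / gamma(0). Sigma^2 cancels.
  numerator   = (1)*(0.026) + (0.026)*(-0.258) + (-0.258)*(0.122) = -0.012184.
  denominator = (1)^2 + (0.026)^2 + (-0.258)^2 + (0.122)^2 = 1.082124.
  rho(1) = -0.012184 / 1.082124 = -0.0113.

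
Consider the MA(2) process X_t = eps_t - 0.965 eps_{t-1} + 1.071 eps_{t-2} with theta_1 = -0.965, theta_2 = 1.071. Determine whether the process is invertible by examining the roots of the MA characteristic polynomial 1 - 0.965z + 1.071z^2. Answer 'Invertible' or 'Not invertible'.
\text{Not invertible}

The MA(q) characteristic polynomial is P(z) = 1 - 0.965z + 1.071z^2.
Invertibility requires all roots to lie outside the unit circle, i.e. |z| > 1 for every root.
Set 1 + (-0.965) z + (1.071) z^2 = 0, i.e. a z^2 + b z + c = 0 with a = 1.071, b = -0.965, c = 1.
Discriminant D = b^2 - 4ac = (-0.965)^2 - 4*(1.071)*1 = 0.931225 - (4.284) = -3.352775.
D < 0, so the roots are the complex-conjugate pair z = (-b +/- i sqrt(-D)) / (2a) = 0.4505 +/- 0.8548i.
For a conjugate pair |z|^2 = z * conj(z) = (product of roots) = c/a = 1/(1.071) = 0.933707, so |z| = sqrt(0.933707) = 0.9663 for both roots.
Moduli of all roots: 0.9663, 0.9663.
All moduli strictly greater than 1? No.
Verdict: Not invertible.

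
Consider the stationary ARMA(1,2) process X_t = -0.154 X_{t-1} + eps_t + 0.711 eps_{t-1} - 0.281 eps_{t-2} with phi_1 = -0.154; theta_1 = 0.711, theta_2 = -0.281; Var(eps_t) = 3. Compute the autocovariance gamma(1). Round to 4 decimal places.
\gamma(1) = 0.9945

Multiply the model equation by X_{t-k} and take expectations. With theta_0 = psi_0 = 1 and psi_j the MA(infinity) weights, this gives
  gamma(k) - sum_i phi_i gamma(k-i) = c_k,
  c_k = sigma^2 * sum_{j=k..q} theta_j psi_{j-k}   (c_k = 0 for k > q),
using gamma(-m) = gamma(m).
psi-weights needed (psi_j = theta_j + sum_i phi_i psi_{j-i}):
  psi_1 = theta_1 + phi_1 = 0.711 + (-0.154) = 0.557
  psi_2 = theta_2 + phi_1 psi_1 = -0.281 + (-0.154)(0.557) = -0.366778
Right-hand sides:
  c_0 = sigma^2 (1 + theta_1 psi_1 + theta_2 psi_2) = 3 * (1 + (0.711)(0.557) + (-0.281)(-0.366778)) = 3 * 1.499092 = 4.497275
  c_1 = sigma^2 (theta_1 + theta_2 psi_1) = 3 * (0.711 + (-0.281)(0.557)) = 1.663449
  c_2 = sigma^2 theta_2 = 3 * (-0.281) = -0.843
Equations for k = 0 and k = 1 (AR order 1):
  gamma(0) = phi_1 gamma(1) + c_0
  gamma(1) = phi_1 gamma(0) + c_1
Substituting the second into the first: gamma(0) (1 - phi_1^2) = c_0 + phi_1 c_1, so
  gamma(0) = (c_0 + phi_1 c_1) / (1 - phi_1^2) = (4.497275 + (-0.154)(1.663449)) / (1 - (-0.154)^2) = 4.241104 / 0.976284 = 4.344129.
  gamma(1) = phi_1 gamma(0) + c_1 = (-0.154)(4.344129) + (1.663449) = 0.994453.
Therefore gamma(1) = 0.9945 (to 4 decimal places).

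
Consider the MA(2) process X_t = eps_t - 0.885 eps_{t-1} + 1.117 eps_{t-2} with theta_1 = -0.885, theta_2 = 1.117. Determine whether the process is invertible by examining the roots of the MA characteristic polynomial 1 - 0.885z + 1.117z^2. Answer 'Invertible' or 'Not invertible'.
\text{Not invertible}

The MA(q) characteristic polynomial is P(z) = 1 - 0.885z + 1.117z^2.
Invertibility requires all roots to lie outside the unit circle, i.e. |z| > 1 for every root.
Set 1 + (-0.885) z + (1.117) z^2 = 0, i.e. a z^2 + b z + c = 0 with a = 1.117, b = -0.885, c = 1.
Discriminant D = b^2 - 4ac = (-0.885)^2 - 4*(1.117)*1 = 0.783225 - (4.468) = -3.684775.
D < 0, so the roots are the complex-conjugate pair z = (-b +/- i sqrt(-D)) / (2a) = 0.3962 +/- 0.8593i.
For a conjugate pair |z|^2 = z * conj(z) = (product of roots) = c/a = 1/(1.117) = 0.895255, so |z| = sqrt(0.895255) = 0.9462 for both roots.
Moduli of all roots: 0.9462, 0.9462.
All moduli strictly greater than 1? No.
Verdict: Not invertible.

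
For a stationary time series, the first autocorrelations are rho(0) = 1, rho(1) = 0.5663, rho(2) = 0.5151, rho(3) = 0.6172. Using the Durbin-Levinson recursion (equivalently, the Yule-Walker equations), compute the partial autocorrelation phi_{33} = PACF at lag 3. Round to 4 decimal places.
\phi_{33} = 0.3959

The PACF at lag k is phi_{kk}, the last component of the solution
to the Yule-Walker system G_k phi = r_k where
  (G_k)_{ij} = rho(|i - j|), (r_k)_i = rho(i), i,j = 1..k.
Equivalently, Durbin-Levinson gives phi_{kk} iteratively:
  phi_{11} = rho(1)
  phi_{kk} = [rho(k) - sum_{j=1..k-1} phi_{k-1,j} rho(k-j)]
            / [1 - sum_{j=1..k-1} phi_{k-1,j} rho(j)],
  phi_{k,j} = phi_{k-1,j} - phi_{kk} phi_{k-1,k-j},  j = 1..k-1.
Step k = 1:
  phi_11 = rho(1) = 0.5663.
Step k = 2:
  phi_22 = [rho(2) - phi_11 rho(1)] / [1 - phi_11 rho(1)] = [0.5151 - (0.5663)(0.5663)] / [1 - (0.5663)(0.5663)]
         = 0.19440431 / 0.67930431 = 0.286181.
  Update: phi_21 = phi_11 - phi_22 phi_11 = 0.5663 - (0.286181)(0.5663) = 0.404235.
Step k = 3:
  phi_33 = [rho(3) - phi_21 rho(2) - phi_22 rho(1)] / [1 - phi_21 rho(1) - phi_22 rho(2)]
    numerator   = 0.6172 - (0.404235)(0.5151) - (0.286181)(0.5663) = 0.24691376
    denominator = 1 - (0.404235)(0.5663) - (0.286181)(0.5151) = 0.6236694
  phi_33 = 0.24691376 / 0.6236694 = 0.3959.
Therefore phi_{33} = 0.3959.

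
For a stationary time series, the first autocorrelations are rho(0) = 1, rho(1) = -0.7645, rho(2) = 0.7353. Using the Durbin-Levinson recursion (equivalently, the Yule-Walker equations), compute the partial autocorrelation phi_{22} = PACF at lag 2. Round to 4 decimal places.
\phi_{22} = 0.3630

The PACF at lag k is phi_{kk}, the last component of the solution
to the Yule-Walker system G_k phi = r_k where
  (G_k)_{ij} = rho(|i - j|), (r_k)_i = rho(i), i,j = 1..k.
Equivalently, Durbin-Levinson gives phi_{kk} iteratively:
  phi_{11} = rho(1)
  phi_{kk} = [rho(k) - sum_{j=1..k-1} phi_{k-1,j} rho(k-j)]
            / [1 - sum_{j=1..k-1} phi_{k-1,j} rho(j)],
  phi_{k,j} = phi_{k-1,j} - phi_{kk} phi_{k-1,k-j},  j = 1..k-1.
Step k = 1:
  phi_11 = rho(1) = -0.7645.
Step k = 2:
  phi_22 = [rho(2) - phi_11 rho(1)] / [1 - phi_11 rho(1)] = [0.7353 - (-0.7645)(-0.7645)] / [1 - (-0.7645)(-0.7645)]
         = 0.15083975 / 0.41553975 = 0.363.
Therefore phi_{22} = 0.3630.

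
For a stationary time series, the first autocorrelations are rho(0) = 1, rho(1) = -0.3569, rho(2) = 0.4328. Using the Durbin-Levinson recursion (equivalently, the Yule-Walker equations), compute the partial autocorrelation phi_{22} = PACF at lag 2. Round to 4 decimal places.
\phi_{22} = 0.3500

The PACF at lag k is phi_{kk}, the last component of the solution
to the Yule-Walker system G_k phi = r_k where
  (G_k)_{ij} = rho(|i - j|), (r_k)_i = rho(i), i,j = 1..k.
Equivalently, Durbin-Levinson gives phi_{kk} iteratively:
  phi_{11} = rho(1)
  phi_{kk} = [rho(k) - sum_{j=1..k-1} phi_{k-1,j} rho(k-j)]
            / [1 - sum_{j=1..k-1} phi_{k-1,j} rho(j)],
  phi_{k,j} = phi_{k-1,j} - phi_{kk} phi_{k-1,k-j},  j = 1..k-1.
Step k = 1:
  phi_11 = rho(1) = -0.3569.
Step k = 2:
  phi_22 = [rho(2) - phi_11 rho(1)] / [1 - phi_11 rho(1)] = [0.4328 - (-0.3569)(-0.3569)] / [1 - (-0.3569)(-0.3569)]
         = 0.30542239 / 0.87262239 = 0.35.
Therefore phi_{22} = 0.3500.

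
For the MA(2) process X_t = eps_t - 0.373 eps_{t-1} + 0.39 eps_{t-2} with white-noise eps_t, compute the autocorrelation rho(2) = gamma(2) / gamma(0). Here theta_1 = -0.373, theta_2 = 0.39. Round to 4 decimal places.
\rho(2) = 0.3020

For an MA(q) process with theta_0 = 1, the autocovariance is
  gamma(k) = sigma^2 * sum_{i=0..q-k} theta_i * theta_{i+k},
and rho(k) = gamma(k) / gamma(0). Sigma^2 cancels.
  numerator   = (1)*(0.39) = 0.39.
  denominator = (1)^2 + (-0.373)^2 + (0.39)^2 = 1.291229.
  rho(2) = 0.39 / 1.291229 = 0.3020.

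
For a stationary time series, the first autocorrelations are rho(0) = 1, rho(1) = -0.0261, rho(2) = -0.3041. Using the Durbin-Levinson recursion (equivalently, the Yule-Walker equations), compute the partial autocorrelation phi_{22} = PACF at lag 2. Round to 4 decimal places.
\phi_{22} = -0.3050

The PACF at lag k is phi_{kk}, the last component of the solution
to the Yule-Walker system G_k phi = r_k where
  (G_k)_{ij} = rho(|i - j|), (r_k)_i = rho(i), i,j = 1..k.
Equivalently, Durbin-Levinson gives phi_{kk} iteratively:
  phi_{11} = rho(1)
  phi_{kk} = [rho(k) - sum_{j=1..k-1} phi_{k-1,j} rho(k-j)]
            / [1 - sum_{j=1..k-1} phi_{k-1,j} rho(j)],
  phi_{k,j} = phi_{k-1,j} - phi_{kk} phi_{k-1,k-j},  j = 1..k-1.
Step k = 1:
  phi_11 = rho(1) = -0.0261.
Step k = 2:
  phi_22 = [rho(2) - phi_11 rho(1)] / [1 - phi_11 rho(1)] = [-0.3041 - (-0.0261)(-0.0261)] / [1 - (-0.0261)(-0.0261)]
         = -0.30478121 / 0.99931879 = -0.305.
Therefore phi_{22} = -0.3050.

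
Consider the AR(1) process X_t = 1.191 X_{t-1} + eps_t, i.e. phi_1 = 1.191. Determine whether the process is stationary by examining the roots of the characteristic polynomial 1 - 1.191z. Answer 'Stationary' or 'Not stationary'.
\text{Not stationary}

The AR(p) characteristic polynomial is P(z) = 1 - 1.191z.
Stationarity requires all roots to lie outside the unit circle, i.e. |z| > 1 for every root.
This is linear in z: 1 + (-1.191) z = 0  =>  z = -1/(-1.191) = 0.839631,  |z| = 0.839631.
Moduli of all roots: 0.8396.
All moduli strictly greater than 1? No.
Verdict: Not stationary.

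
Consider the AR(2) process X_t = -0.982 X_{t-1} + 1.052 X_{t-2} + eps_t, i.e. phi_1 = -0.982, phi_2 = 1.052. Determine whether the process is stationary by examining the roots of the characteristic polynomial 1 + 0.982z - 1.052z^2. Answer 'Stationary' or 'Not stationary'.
\text{Not stationary}

The AR(p) characteristic polynomial is P(z) = 1 + 0.982z - 1.052z^2.
Stationarity requires all roots to lie outside the unit circle, i.e. |z| > 1 for every root.
Set 1 + (0.982) z + (-1.052) z^2 = 0, i.e. a z^2 + b z + c = 0 with a = -1.052, b = 0.982, c = 1.
Discriminant D = b^2 - 4ac = (0.982)^2 - 4*(-1.052)*1 = 0.964324 - (-4.208) = 5.172324.
D >= 0, so the roots are real: z = (-b +/- sqrt(D)) / (2a) = (-0.982 +/- 2.274274) / (-2.104).
  z_1 = (-0.982 + 2.274274) / (-2.104) = -0.6142,   |z_1| = 0.6142.
  z_2 = (-0.982 - 2.274274) / (-2.104) = 1.5477,   |z_2| = 1.5477.
Moduli of all roots: 0.6142, 1.5477.
All moduli strictly greater than 1? No.
Verdict: Not stationary.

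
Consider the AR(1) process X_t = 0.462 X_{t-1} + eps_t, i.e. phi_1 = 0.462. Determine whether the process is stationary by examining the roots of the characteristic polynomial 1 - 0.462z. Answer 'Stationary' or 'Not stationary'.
\text{Stationary}

The AR(p) characteristic polynomial is P(z) = 1 - 0.462z.
Stationarity requires all roots to lie outside the unit circle, i.e. |z| > 1 for every root.
This is linear in z: 1 + (-0.462) z = 0  =>  z = -1/(-0.462) = 2.164502,  |z| = 2.164502.
Moduli of all roots: 2.1645.
All moduli strictly greater than 1? Yes.
Verdict: Stationary.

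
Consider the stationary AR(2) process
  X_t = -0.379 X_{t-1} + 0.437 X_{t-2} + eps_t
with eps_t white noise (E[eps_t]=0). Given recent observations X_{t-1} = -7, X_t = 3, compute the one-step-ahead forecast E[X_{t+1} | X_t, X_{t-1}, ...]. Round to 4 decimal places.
E[X_{t+1} \mid \mathcal F_t] = -4.1960

For an AR(p) model X_t = c + sum_i phi_i X_{t-i} + eps_t, the
one-step-ahead conditional mean is
  E[X_{t+1} | X_t, ...] = c + sum_i phi_i X_{t+1-i}.
Substitute known values:
  E[X_{t+1} | ...] = (-0.379) * (3) + (0.437) * (-7)
                   = -4.1960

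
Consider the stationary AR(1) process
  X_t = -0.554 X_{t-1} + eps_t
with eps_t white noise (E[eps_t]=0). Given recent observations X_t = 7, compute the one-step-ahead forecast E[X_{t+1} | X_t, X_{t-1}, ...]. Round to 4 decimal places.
E[X_{t+1} \mid \mathcal F_t] = -3.8780

For an AR(p) model X_t = c + sum_i phi_i X_{t-i} + eps_t, the
one-step-ahead conditional mean is
  E[X_{t+1} | X_t, ...] = c + sum_i phi_i X_{t+1-i}.
Substitute known values:
  E[X_{t+1} | ...] = (-0.554) * (7)
                   = -3.8780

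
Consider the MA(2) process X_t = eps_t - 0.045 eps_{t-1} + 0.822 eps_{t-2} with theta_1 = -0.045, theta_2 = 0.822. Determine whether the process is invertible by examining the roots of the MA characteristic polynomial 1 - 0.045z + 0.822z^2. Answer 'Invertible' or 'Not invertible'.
\text{Invertible}

The MA(q) characteristic polynomial is P(z) = 1 - 0.045z + 0.822z^2.
Invertibility requires all roots to lie outside the unit circle, i.e. |z| > 1 for every root.
Set 1 + (-0.045) z + (0.822) z^2 = 0, i.e. a z^2 + b z + c = 0 with a = 0.822, b = -0.045, c = 1.
Discriminant D = b^2 - 4ac = (-0.045)^2 - 4*(0.822)*1 = 0.002025 - (3.288) = -3.285975.
D < 0, so the roots are the complex-conjugate pair z = (-b +/- i sqrt(-D)) / (2a) = 0.0274 +/- 1.1026i.
For a conjugate pair |z|^2 = z * conj(z) = (product of roots) = c/a = 1/(0.822) = 1.216545, so |z| = sqrt(1.216545) = 1.103 for both roots.
Moduli of all roots: 1.1030, 1.1030.
All moduli strictly greater than 1? Yes.
Verdict: Invertible.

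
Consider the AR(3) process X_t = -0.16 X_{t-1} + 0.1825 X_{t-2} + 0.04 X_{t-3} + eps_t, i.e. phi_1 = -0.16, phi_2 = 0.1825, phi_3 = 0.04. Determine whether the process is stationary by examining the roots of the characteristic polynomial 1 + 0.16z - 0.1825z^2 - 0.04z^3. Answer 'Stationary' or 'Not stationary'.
\text{Stationary}

The AR(p) characteristic polynomial is P(z) = 1 + 0.16z - 0.1825z^2 - 0.04z^3.
Stationarity requires all roots to lie outside the unit circle, i.e. |z| > 1 for every root.
Degree 3: look for a simple real root z0 first, then factor out (1 - z/z0) and solve the remaining quadratic.
Testing z0 = -4: P(-4) = 1 + (0.16)(-4) + (-0.1825)(-4)^2 + (-0.04)(-4)^3
  = 1 + (-0.64) + (-2.92) + (2.56) = 0.  So z_0 = -4 is a root, |z_0| = 4.
Divide out the factor (1 + 0.25 z) = (1 - z/z0) (since 1/z0 = -0.25):
  P(z) = (1 + 0.25 z)(1 + (-0.09) z + (-0.16) z^2)
  [check: z-coef -0.09 - (-0.25) = 0.16; z^2-coef -0.16 - (-0.25)(-0.09) = -0.1825; z^3-coef -(-0.25)(-0.16) = -0.04.]
Remaining roots from the quadratic factor 1 + (-0.09) z + (-0.16) z^2:
  Set 1 + (-0.09) z + (-0.16) z^2 = 0, i.e. a z^2 + b z + c = 0 with a = -0.16, b = -0.09, c = 1.
  Discriminant D = b^2 - 4ac = (-0.09)^2 - 4*(-0.16)*1 = 0.0081 - (-0.64) = 0.6481.
  D >= 0, so the roots are real: z = (-b +/- sqrt(D)) / (2a) = (0.09 +/- 0.805047) / (-0.32).
    z_1 = (0.09 + 0.805047) / (-0.32) = -2.797,   |z_1| = 2.797.
    z_2 = (0.09 - 0.805047) / (-0.32) = 2.2345,   |z_2| = 2.2345.
Moduli of all roots: 4.0000, 2.7970, 2.2345.
All moduli strictly greater than 1? Yes.
Verdict: Stationary.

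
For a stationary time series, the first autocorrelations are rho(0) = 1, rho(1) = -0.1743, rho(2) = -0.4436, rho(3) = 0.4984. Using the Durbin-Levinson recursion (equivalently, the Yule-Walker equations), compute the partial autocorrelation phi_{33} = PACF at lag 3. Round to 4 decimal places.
\phi_{33} = 0.4039

The PACF at lag k is phi_{kk}, the last component of the solution
to the Yule-Walker system G_k phi = r_k where
  (G_k)_{ij} = rho(|i - j|), (r_k)_i = rho(i), i,j = 1..k.
Equivalently, Durbin-Levinson gives phi_{kk} iteratively:
  phi_{11} = rho(1)
  phi_{kk} = [rho(k) - sum_{j=1..k-1} phi_{k-1,j} rho(k-j)]
            / [1 - sum_{j=1..k-1} phi_{k-1,j} rho(j)],
  phi_{k,j} = phi_{k-1,j} - phi_{kk} phi_{k-1,k-j},  j = 1..k-1.
Step k = 1:
  phi_11 = rho(1) = -0.1743.
Step k = 2:
  phi_22 = [rho(2) - phi_11 rho(1)] / [1 - phi_11 rho(1)] = [-0.4436 - (-0.1743)(-0.1743)] / [1 - (-0.1743)(-0.1743)]
         = -0.47398049 / 0.96961951 = -0.488831.
  Update: phi_21 = phi_11 - phi_22 phi_11 = -0.1743 - (-0.488831)(-0.1743) = -0.259503.
Step k = 3:
  phi_33 = [rho(3) - phi_21 rho(2) - phi_22 rho(1)] / [1 - phi_21 rho(1) - phi_22 rho(2)]
    numerator   = 0.4984 - (-0.259503)(-0.4436) - (-0.488831)(-0.1743) = 0.29808101
    denominator = 1 - (-0.259503)(-0.1743) - (-0.488831)(-0.4436) = 0.73792295
  phi_33 = 0.29808101 / 0.73792295 = 0.4039.
Therefore phi_{33} = 0.4039.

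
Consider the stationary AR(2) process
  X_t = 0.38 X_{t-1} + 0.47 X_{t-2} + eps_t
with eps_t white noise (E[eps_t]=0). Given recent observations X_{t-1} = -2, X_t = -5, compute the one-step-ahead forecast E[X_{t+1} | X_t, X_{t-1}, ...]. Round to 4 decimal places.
E[X_{t+1} \mid \mathcal F_t] = -2.8400

For an AR(p) model X_t = c + sum_i phi_i X_{t-i} + eps_t, the
one-step-ahead conditional mean is
  E[X_{t+1} | X_t, ...] = c + sum_i phi_i X_{t+1-i}.
Substitute known values:
  E[X_{t+1} | ...] = (0.38) * (-5) + (0.47) * (-2)
                   = -2.8400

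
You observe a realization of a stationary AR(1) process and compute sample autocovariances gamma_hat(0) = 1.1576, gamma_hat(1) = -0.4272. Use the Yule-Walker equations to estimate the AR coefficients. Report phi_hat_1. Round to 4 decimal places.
\hat\phi_{1} = -0.3690

The Yule-Walker equations for an AR(p) process read, in matrix form,
  Gamma_p phi = r_p,   with   (Gamma_p)_{ij} = gamma(|i - j|),
                       (r_p)_i = gamma(i),   i,j = 1..p.
Substitute the sample gammas (Toeplitz matrix and right-hand side of size 1):
  Gamma_p = [[1.1576]]
  r_p     = [-0.4272]
With p = 1 this is the single equation gamma(0) phi_1 = gamma(1):
  phi_hat_1 = gamma(1) / gamma(0) = -0.4272 / 1.1576 = -0.3690.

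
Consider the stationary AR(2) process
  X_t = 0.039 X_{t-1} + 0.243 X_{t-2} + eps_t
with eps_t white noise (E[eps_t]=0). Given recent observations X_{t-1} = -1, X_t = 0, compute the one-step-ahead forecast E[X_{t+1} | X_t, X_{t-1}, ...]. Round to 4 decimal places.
E[X_{t+1} \mid \mathcal F_t] = -0.2430

For an AR(p) model X_t = c + sum_i phi_i X_{t-i} + eps_t, the
one-step-ahead conditional mean is
  E[X_{t+1} | X_t, ...] = c + sum_i phi_i X_{t+1-i}.
Substitute known values:
  E[X_{t+1} | ...] = (0.039) * (0) + (0.243) * (-1)
                   = -0.2430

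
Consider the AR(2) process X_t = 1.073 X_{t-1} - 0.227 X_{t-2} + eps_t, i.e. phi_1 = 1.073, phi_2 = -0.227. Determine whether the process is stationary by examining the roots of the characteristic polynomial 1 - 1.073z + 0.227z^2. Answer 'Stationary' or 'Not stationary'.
\text{Stationary}

The AR(p) characteristic polynomial is P(z) = 1 - 1.073z + 0.227z^2.
Stationarity requires all roots to lie outside the unit circle, i.e. |z| > 1 for every root.
Set 1 + (-1.073) z + (0.227) z^2 = 0, i.e. a z^2 + b z + c = 0 with a = 0.227, b = -1.073, c = 1.
Discriminant D = b^2 - 4ac = (-1.073)^2 - 4*(0.227)*1 = 1.151329 - (0.908) = 0.243329.
D >= 0, so the roots are real: z = (-b +/- sqrt(D)) / (2a) = (1.073 +/- 0.493284) / (0.454).
  z_1 = (1.073 + 0.493284) / (0.454) = 3.45,   |z_1| = 3.45.
  z_2 = (1.073 - 0.493284) / (0.454) = 1.2769,   |z_2| = 1.2769.
Moduli of all roots: 3.4500, 1.2769.
All moduli strictly greater than 1? Yes.
Verdict: Stationary.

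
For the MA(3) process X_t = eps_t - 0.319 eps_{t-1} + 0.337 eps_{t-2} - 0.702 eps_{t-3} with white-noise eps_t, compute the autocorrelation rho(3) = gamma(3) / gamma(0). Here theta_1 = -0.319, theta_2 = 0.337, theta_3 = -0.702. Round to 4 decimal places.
\rho(3) = -0.4110

For an MA(q) process with theta_0 = 1, the autocovariance is
  gamma(k) = sigma^2 * sum_{i=0..q-k} theta_i * theta_{i+k},
and rho(k) = gamma(k) / gamma(0). Sigma^2 cancels.
  numerator   = (1)*(-0.702) = -0.702.
  denominator = (1)^2 + (-0.319)^2 + (0.337)^2 + (-0.702)^2 = 1.708134.
  rho(3) = -0.702 / 1.708134 = -0.4110.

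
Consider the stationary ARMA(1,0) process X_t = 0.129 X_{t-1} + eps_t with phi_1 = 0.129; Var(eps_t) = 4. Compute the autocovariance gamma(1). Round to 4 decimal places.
\gamma(1) = 0.5247

Multiply the model equation by X_{t-k} and take expectations. With theta_0 = psi_0 = 1 and psi_j the MA(infinity) weights, this gives
  gamma(k) - sum_i phi_i gamma(k-i) = c_k,
  c_k = sigma^2 * sum_{j=k..q} theta_j psi_{j-k}   (c_k = 0 for k > q),
using gamma(-m) = gamma(m).
Pure AR (q = 0): c_0 = sigma^2 = 4, c_k = 0 for k >= 1.
Equations for k = 0 and k = 1 (AR order 1):
  gamma(0) = phi_1 gamma(1) + c_0
  gamma(1) = phi_1 gamma(0) + c_1
Substituting the second into the first: gamma(0) (1 - phi_1^2) = c_0 + phi_1 c_1, so
  gamma(0) = c_0 / (1 - phi_1^2) = 4 / (1 - (0.129)^2) = 4 / 0.983359 = 4.06769.
  gamma(1) = phi_1 gamma(0) = (0.129)(4.06769) = 0.524732.
Therefore gamma(1) = 0.5247 (to 4 decimal places).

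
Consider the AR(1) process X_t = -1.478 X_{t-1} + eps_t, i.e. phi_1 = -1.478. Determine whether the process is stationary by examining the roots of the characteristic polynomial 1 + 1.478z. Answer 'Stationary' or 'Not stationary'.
\text{Not stationary}

The AR(p) characteristic polynomial is P(z) = 1 + 1.478z.
Stationarity requires all roots to lie outside the unit circle, i.e. |z| > 1 for every root.
This is linear in z: 1 + (1.478) z = 0  =>  z = -1/(1.478) = -0.67659,  |z| = 0.67659.
Moduli of all roots: 0.6766.
All moduli strictly greater than 1? No.
Verdict: Not stationary.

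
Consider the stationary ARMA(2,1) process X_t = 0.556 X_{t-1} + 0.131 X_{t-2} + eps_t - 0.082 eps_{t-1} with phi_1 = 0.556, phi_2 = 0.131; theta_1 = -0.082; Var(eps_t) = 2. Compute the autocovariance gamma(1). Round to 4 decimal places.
\gamma(1) = 1.7992

Multiply the model equation by X_{t-k} and take expectations. With theta_0 = psi_0 = 1 and psi_j the MA(infinity) weights, this gives
  gamma(k) - sum_i phi_i gamma(k-i) = c_k,
  c_k = sigma^2 * sum_{j=k..q} theta_j psi_{j-k}   (c_k = 0 for k > q),
using gamma(-m) = gamma(m).
psi-weights needed (psi_j = theta_j + sum_i phi_i psi_{j-i}):
  psi_1 = theta_1 + phi_1 = -0.082 + (0.556) = 0.474
Right-hand sides:
  c_0 = sigma^2 (1 + theta_1 psi_1) = 2 * (1 + (-0.082)(0.474)) = 2 * 0.961132 = 1.922264
  c_1 = sigma^2 theta_1 = 2 * (-0.082) = -0.164
  c_2 = 0
Equations for k = 0, 1, 2 (AR order 2, c_2 = 0):
  (E0) gamma(0) = phi_1 gamma(1) + phi_2 gamma(2) + c_0
  (E1) gamma(1) = phi_1 gamma(0) + phi_2 gamma(1) + c_1
  (E2) gamma(2) = phi_1 gamma(1) + phi_2 gamma(0)
From (E1): gamma(1) = A gamma(0) + B with
  A = phi_1 / (1 - phi_2) = 0.556 / 0.869 = 0.639816,   B = c_1 / (1 - phi_2) = -0.164 / 0.869 = -0.188723.
Insert (E2) into (E0): gamma(0) (1 - phi_2^2) = phi_1 (1 + phi_2) gamma(1) + c_0.
  phi_1 (1 + phi_2) = (0.556)(1.131) = 0.628836,   1 - phi_2^2 = 0.982839.
Replace gamma(1) by A gamma(0) + B and collect gamma(0):
  gamma(0) [0.982839 - (0.628836)(0.639816)] = (0.628836)(-0.188723) + 1.922264
  gamma(0) * 0.5805 = 1.803588
  gamma(0) = 1.803588 / 0.5805 = 3.106958.
  gamma(1) = A gamma(0) + B = (0.639816)(3.106958) + (-0.188723) = 1.799158.
Therefore gamma(1) = 1.7992 (to 4 decimal places).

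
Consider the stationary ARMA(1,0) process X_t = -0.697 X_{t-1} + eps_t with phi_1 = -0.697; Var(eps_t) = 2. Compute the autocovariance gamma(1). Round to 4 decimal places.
\gamma(1) = -2.7111

Multiply the model equation by X_{t-k} and take expectations. With theta_0 = psi_0 = 1 and psi_j the MA(infinity) weights, this gives
  gamma(k) - sum_i phi_i gamma(k-i) = c_k,
  c_k = sigma^2 * sum_{j=k..q} theta_j psi_{j-k}   (c_k = 0 for k > q),
using gamma(-m) = gamma(m).
Pure AR (q = 0): c_0 = sigma^2 = 2, c_k = 0 for k >= 1.
Equations for k = 0 and k = 1 (AR order 1):
  gamma(0) = phi_1 gamma(1) + c_0
  gamma(1) = phi_1 gamma(0) + c_1
Substituting the second into the first: gamma(0) (1 - phi_1^2) = c_0 + phi_1 c_1, so
  gamma(0) = c_0 / (1 - phi_1^2) = 2 / (1 - (-0.697)^2) = 2 / 0.514191 = 3.889605.
  gamma(1) = phi_1 gamma(0) = (-0.697)(3.889605) = -2.711055.
Therefore gamma(1) = -2.7111 (to 4 decimal places).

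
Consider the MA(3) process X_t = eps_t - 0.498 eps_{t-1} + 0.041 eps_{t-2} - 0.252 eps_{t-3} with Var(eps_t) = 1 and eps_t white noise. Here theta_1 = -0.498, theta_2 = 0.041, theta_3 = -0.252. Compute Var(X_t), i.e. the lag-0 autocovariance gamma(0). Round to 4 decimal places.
\gamma(0) = 1.3132

For an MA(q) process X_t = eps_t + sum_i theta_i eps_{t-i} with
Var(eps_t) = sigma^2, the variance is
  gamma(0) = sigma^2 * (1 + sum_i theta_i^2).
  sum_i theta_i^2 = (-0.498)^2 + (0.041)^2 + (-0.252)^2 = 0.248004 + 0.001681 + 0.063504 = 0.313189.
  gamma(0) = 1 * (1 + 0.313189) = 1 * 1.313189 = 1.313189, which rounds to 1.3132.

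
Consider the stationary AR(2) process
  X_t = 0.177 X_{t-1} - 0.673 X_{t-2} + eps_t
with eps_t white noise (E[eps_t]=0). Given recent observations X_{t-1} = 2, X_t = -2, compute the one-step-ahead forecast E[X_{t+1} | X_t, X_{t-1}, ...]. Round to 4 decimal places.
E[X_{t+1} \mid \mathcal F_t] = -1.7000

For an AR(p) model X_t = c + sum_i phi_i X_{t-i} + eps_t, the
one-step-ahead conditional mean is
  E[X_{t+1} | X_t, ...] = c + sum_i phi_i X_{t+1-i}.
Substitute known values:
  E[X_{t+1} | ...] = (0.177) * (-2) + (-0.673) * (2)
                   = -1.7000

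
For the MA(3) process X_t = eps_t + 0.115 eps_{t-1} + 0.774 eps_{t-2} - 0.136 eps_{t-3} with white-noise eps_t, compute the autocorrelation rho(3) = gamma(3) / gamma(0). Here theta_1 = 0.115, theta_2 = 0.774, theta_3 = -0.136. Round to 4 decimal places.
\rho(3) = -0.0834

For an MA(q) process with theta_0 = 1, the autocovariance is
  gamma(k) = sigma^2 * sum_{i=0..q-k} theta_i * theta_{i+k},
and rho(k) = gamma(k) / gamma(0). Sigma^2 cancels.
  numerator   = (1)*(-0.136) = -0.136.
  denominator = (1)^2 + (0.115)^2 + (0.774)^2 + (-0.136)^2 = 1.630797.
  rho(3) = -0.136 / 1.630797 = -0.0834.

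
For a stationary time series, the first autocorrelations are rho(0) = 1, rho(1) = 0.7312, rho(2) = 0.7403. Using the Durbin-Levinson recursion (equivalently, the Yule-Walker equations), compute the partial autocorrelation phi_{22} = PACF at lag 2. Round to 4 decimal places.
\phi_{22} = 0.4419

The PACF at lag k is phi_{kk}, the last component of the solution
to the Yule-Walker system G_k phi = r_k where
  (G_k)_{ij} = rho(|i - j|), (r_k)_i = rho(i), i,j = 1..k.
Equivalently, Durbin-Levinson gives phi_{kk} iteratively:
  phi_{11} = rho(1)
  phi_{kk} = [rho(k) - sum_{j=1..k-1} phi_{k-1,j} rho(k-j)]
            / [1 - sum_{j=1..k-1} phi_{k-1,j} rho(j)],
  phi_{k,j} = phi_{k-1,j} - phi_{kk} phi_{k-1,k-j},  j = 1..k-1.
Step k = 1:
  phi_11 = rho(1) = 0.7312.
Step k = 2:
  phi_22 = [rho(2) - phi_11 rho(1)] / [1 - phi_11 rho(1)] = [0.7403 - (0.7312)(0.7312)] / [1 - (0.7312)(0.7312)]
         = 0.20564656 / 0.46534656 = 0.4419.
Therefore phi_{22} = 0.4419.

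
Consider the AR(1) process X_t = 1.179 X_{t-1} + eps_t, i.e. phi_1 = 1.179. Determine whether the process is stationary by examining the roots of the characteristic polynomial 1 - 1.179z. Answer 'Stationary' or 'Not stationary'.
\text{Not stationary}

The AR(p) characteristic polynomial is P(z) = 1 - 1.179z.
Stationarity requires all roots to lie outside the unit circle, i.e. |z| > 1 for every root.
This is linear in z: 1 + (-1.179) z = 0  =>  z = -1/(-1.179) = 0.848176,  |z| = 0.848176.
Moduli of all roots: 0.8482.
All moduli strictly greater than 1? No.
Verdict: Not stationary.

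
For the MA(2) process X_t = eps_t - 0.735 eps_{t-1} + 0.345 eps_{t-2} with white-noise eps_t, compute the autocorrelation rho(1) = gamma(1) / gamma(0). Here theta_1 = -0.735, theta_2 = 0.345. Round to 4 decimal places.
\rho(1) = -0.5958

For an MA(q) process with theta_0 = 1, the autocovariance is
  gamma(k) = sigma^2 * sum_{i=0..q-k} theta_i * theta_{i+k},
and rho(k) = gamma(k) / gamma(0). Sigma^2 cancels.
  numerator   = (1)*(-0.735) + (-0.735)*(0.345) = -0.988575.
  denominator = (1)^2 + (-0.735)^2 + (0.345)^2 = 1.65925.
  rho(1) = -0.988575 / 1.65925 = -0.5958.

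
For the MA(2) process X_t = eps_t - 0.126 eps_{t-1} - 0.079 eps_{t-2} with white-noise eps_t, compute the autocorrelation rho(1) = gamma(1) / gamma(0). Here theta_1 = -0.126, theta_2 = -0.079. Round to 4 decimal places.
\rho(1) = -0.1135

For an MA(q) process with theta_0 = 1, the autocovariance is
  gamma(k) = sigma^2 * sum_{i=0..q-k} theta_i * theta_{i+k},
and rho(k) = gamma(k) / gamma(0). Sigma^2 cancels.
  numerator   = (1)*(-0.126) + (-0.126)*(-0.079) = -0.116046.
  denominator = (1)^2 + (-0.126)^2 + (-0.079)^2 = 1.022117.
  rho(1) = -0.116046 / 1.022117 = -0.1135.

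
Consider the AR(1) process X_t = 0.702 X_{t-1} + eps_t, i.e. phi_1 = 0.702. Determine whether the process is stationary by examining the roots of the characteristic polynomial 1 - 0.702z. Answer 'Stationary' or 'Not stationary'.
\text{Stationary}

The AR(p) characteristic polynomial is P(z) = 1 - 0.702z.
Stationarity requires all roots to lie outside the unit circle, i.e. |z| > 1 for every root.
This is linear in z: 1 + (-0.702) z = 0  =>  z = -1/(-0.702) = 1.424501,  |z| = 1.424501.
Moduli of all roots: 1.4245.
All moduli strictly greater than 1? Yes.
Verdict: Stationary.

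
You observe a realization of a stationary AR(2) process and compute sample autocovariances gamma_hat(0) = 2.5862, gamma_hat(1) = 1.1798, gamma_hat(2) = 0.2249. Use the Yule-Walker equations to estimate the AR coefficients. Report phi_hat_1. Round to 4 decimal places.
\hat\phi_{1} = 0.5260

The Yule-Walker equations for an AR(p) process read, in matrix form,
  Gamma_p phi = r_p,   with   (Gamma_p)_{ij} = gamma(|i - j|),
                       (r_p)_i = gamma(i),   i,j = 1..p.
Substitute the sample gammas (Toeplitz matrix and right-hand side of size 2):
  Gamma_p = [[2.5862, 1.1798], [1.1798, 2.5862]]
  r_p     = [1.1798, 0.2249]
Written out:
  2.5862 phi_1 + 1.1798 phi_2 = 1.1798
  1.1798 phi_1 + 2.5862 phi_2 = 0.2249
Solve by Cramer's rule:
  det = gamma(0)^2 - gamma(1)^2 = (2.5862)^2 - (1.1798)^2 = 6.68843044 - 1.39192804 = 5.2965024
  phi_hat_1 = [gamma(1) gamma(0) - gamma(1) gamma(2)] / det = [(1.1798)(2.5862) - (1.1798)(0.2249)] / 5.2965024 = 2.78586174 / 5.2965024 = 0.526
  phi_hat_2 = [gamma(0) gamma(2) - gamma(1)^2] / det = [(2.5862)(0.2249) - (1.1798)^2] / 5.2965024 = -0.81029166 / 5.2965024 = -0.153
So phi_hat = [0.5260, -0.1530].
Therefore phi_hat_1 = 0.5260.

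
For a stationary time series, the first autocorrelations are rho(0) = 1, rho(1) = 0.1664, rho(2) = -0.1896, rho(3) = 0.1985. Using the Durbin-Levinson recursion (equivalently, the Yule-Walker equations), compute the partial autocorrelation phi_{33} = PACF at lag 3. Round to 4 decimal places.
\phi_{33} = 0.2969

The PACF at lag k is phi_{kk}, the last component of the solution
to the Yule-Walker system G_k phi = r_k where
  (G_k)_{ij} = rho(|i - j|), (r_k)_i = rho(i), i,j = 1..k.
Equivalently, Durbin-Levinson gives phi_{kk} iteratively:
  phi_{11} = rho(1)
  phi_{kk} = [rho(k) - sum_{j=1..k-1} phi_{k-1,j} rho(k-j)]
            / [1 - sum_{j=1..k-1} phi_{k-1,j} rho(j)],
  phi_{k,j} = phi_{k-1,j} - phi_{kk} phi_{k-1,k-j},  j = 1..k-1.
Step k = 1:
  phi_11 = rho(1) = 0.1664.
Step k = 2:
  phi_22 = [rho(2) - phi_11 rho(1)] / [1 - phi_11 rho(1)] = [-0.1896 - (0.1664)(0.1664)] / [1 - (0.1664)(0.1664)]
         = -0.21728896 / 0.97231104 = -0.223477.
  Update: phi_21 = phi_11 - phi_22 phi_11 = 0.1664 - (-0.223477)(0.1664) = 0.203587.
Step k = 3:
  phi_33 = [rho(3) - phi_21 rho(2) - phi_22 rho(1)] / [1 - phi_21 rho(1) - phi_22 rho(2)]
    numerator   = 0.1985 - (0.203587)(-0.1896) - (-0.223477)(0.1664) = 0.27428655
    denominator = 1 - (0.203587)(0.1664) - (-0.223477)(-0.1896) = 0.923752
  phi_33 = 0.27428655 / 0.923752 = 0.2969.
Therefore phi_{33} = 0.2969.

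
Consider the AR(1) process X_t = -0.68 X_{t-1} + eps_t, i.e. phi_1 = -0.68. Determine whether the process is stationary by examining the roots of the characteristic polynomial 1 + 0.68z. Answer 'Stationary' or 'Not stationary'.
\text{Stationary}

The AR(p) characteristic polynomial is P(z) = 1 + 0.68z.
Stationarity requires all roots to lie outside the unit circle, i.e. |z| > 1 for every root.
This is linear in z: 1 + (0.68) z = 0  =>  z = -1/(0.68) = -1.470588,  |z| = 1.470588.
Moduli of all roots: 1.4706.
All moduli strictly greater than 1? Yes.
Verdict: Stationary.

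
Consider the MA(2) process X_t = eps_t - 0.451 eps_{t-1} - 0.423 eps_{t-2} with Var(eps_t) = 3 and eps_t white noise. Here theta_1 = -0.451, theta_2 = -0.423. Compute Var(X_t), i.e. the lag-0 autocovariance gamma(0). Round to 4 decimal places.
\gamma(0) = 4.1470

For an MA(q) process X_t = eps_t + sum_i theta_i eps_{t-i} with
Var(eps_t) = sigma^2, the variance is
  gamma(0) = sigma^2 * (1 + sum_i theta_i^2).
  sum_i theta_i^2 = (-0.451)^2 + (-0.423)^2 = 0.203401 + 0.178929 = 0.38233.
  gamma(0) = 3 * (1 + 0.38233) = 3 * 1.38233 = 4.14699, which rounds to 4.1470.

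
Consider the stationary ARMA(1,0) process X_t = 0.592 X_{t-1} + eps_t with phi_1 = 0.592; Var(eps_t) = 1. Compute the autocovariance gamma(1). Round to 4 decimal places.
\gamma(1) = 0.9114

Multiply the model equation by X_{t-k} and take expectations. With theta_0 = psi_0 = 1 and psi_j the MA(infinity) weights, this gives
  gamma(k) - sum_i phi_i gamma(k-i) = c_k,
  c_k = sigma^2 * sum_{j=k..q} theta_j psi_{j-k}   (c_k = 0 for k > q),
using gamma(-m) = gamma(m).
Pure AR (q = 0): c_0 = sigma^2 = 1, c_k = 0 for k >= 1.
Equations for k = 0 and k = 1 (AR order 1):
  gamma(0) = phi_1 gamma(1) + c_0
  gamma(1) = phi_1 gamma(0) + c_1
Substituting the second into the first: gamma(0) (1 - phi_1^2) = c_0 + phi_1 c_1, so
  gamma(0) = c_0 / (1 - phi_1^2) = 1 / (1 - (0.592)^2) = 1 / 0.649536 = 1.539561.
  gamma(1) = phi_1 gamma(0) = (0.592)(1.539561) = 0.91142.
Therefore gamma(1) = 0.9114 (to 4 decimal places).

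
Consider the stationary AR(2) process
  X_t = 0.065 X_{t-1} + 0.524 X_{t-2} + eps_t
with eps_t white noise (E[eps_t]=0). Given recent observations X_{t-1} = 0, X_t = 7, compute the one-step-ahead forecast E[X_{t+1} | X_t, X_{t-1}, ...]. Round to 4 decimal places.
E[X_{t+1} \mid \mathcal F_t] = 0.4550

For an AR(p) model X_t = c + sum_i phi_i X_{t-i} + eps_t, the
one-step-ahead conditional mean is
  E[X_{t+1} | X_t, ...] = c + sum_i phi_i X_{t+1-i}.
Substitute known values:
  E[X_{t+1} | ...] = (0.065) * (7) + (0.524) * (0)
                   = 0.4550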